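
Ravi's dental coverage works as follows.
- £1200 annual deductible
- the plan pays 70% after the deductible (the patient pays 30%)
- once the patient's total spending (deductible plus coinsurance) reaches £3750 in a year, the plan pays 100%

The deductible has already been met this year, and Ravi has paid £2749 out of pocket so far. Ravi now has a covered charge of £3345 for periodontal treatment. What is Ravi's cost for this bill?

The deductible is already satisfied, so the full bill goes to coinsurance.
Patient's 30% share of £3345 is £1003.50.
That would bring total out-of-pocket to £3752.50, past the £3750 cap. The patient is capped at £3750 − £2749 = £1001 on this claim.

£1001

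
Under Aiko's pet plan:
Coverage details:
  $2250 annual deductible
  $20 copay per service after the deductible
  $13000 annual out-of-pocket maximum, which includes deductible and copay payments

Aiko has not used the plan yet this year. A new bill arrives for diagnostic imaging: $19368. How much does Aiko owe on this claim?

$2270

Nothing has been paid toward the $2250 deductible, so the first $2250 of this charge is applied there.
That leaves $19368 − $2250 = $17118 for the copay.
Copay on this service: $20.
That puts the owner's cost at $2250 + $20 = $2270 before any cap.
Cumulative spending $0 + $2270 = $2270 stays under the $13000 maximum.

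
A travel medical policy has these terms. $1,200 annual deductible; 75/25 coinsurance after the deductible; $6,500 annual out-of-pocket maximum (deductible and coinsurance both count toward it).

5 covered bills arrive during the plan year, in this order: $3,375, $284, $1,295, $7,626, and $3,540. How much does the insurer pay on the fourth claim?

$5,719.50

Bill 1, $3,375: deductible takes $1,200, $2,175 remains; 25% of $2,175 = $543.75. Traveler pays $1,743.75; OOP now $1,743.75. Insurer: $3,375 − $1,743.75 = $1,631.25.
Bill 2, $284: deductible already satisfied, so traveler's share is 25% × $284 = $71. Traveler pays $71; OOP now $1,814.75. Plan pays $284 − $71 = $213.
Bill 3, $1,295: 25% coinsurance on $1,295 = $323.75. Cost to traveler: $323.75. OOP to date $2,138.50. Plan pays $1,295 − $323.75 = $971.25.
Bill 4, $7,626: 25% coinsurance on $7,626 = $1,906.50. Traveler pays $1,906.50; OOP now $4,045. Insurer: $7,626 − $1,906.50 = $5,719.50.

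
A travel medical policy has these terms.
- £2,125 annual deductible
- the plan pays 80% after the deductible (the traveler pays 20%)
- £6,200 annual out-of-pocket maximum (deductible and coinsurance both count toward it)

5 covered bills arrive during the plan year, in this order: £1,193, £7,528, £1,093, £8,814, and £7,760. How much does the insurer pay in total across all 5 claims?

Claim 1 (£1,193): fully absorbed by the deductible. Traveler owes £1,193 (running OOP £1,193). Plan pays £1,193 − £1,193 = £0.
Claim 2 (£7,528): deductible takes £932, £6,596 remains; traveler's 20% is £1,319.20. Cost to traveler: £2,251.20. OOP to date £3,444.20. Plan pays £7,528 − £2,251.20 = £5,276.80.
Claim 3 (£1,093): deductible met; 20% of £1,093 = £218.60. Traveler pays £218.60; OOP now £3,662.80. Insurer: £1,093 − £218.60 = £874.40.
Claim 4 (£8,814): deductible already satisfied, so traveler's share is 20% × £8,814 = £1,762.80. Traveler pays £1,762.80; OOP now £5,425.60. Plan pays £8,814 − £1,762.80 = £7,051.20.
Claim 5 (£7,760): 20% coinsurance on £7,760 = £1,552. That would push OOP to £6,977.60, over the £6,200 cap, so traveler pays £6,200 − £5,425.60 = £774.40. Plan pays £7,760 − £774.40 = £6,985.60.
Insurer total = bills − traveler's total = £26,388 − £6,200 = £20,188.

£20,188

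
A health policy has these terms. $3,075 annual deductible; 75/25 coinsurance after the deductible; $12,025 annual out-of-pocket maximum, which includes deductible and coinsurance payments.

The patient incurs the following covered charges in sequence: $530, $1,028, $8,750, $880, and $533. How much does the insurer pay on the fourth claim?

$660

Claim 1 — $530: all of it applies to the deductible. Cost to patient: $530. OOP to date $530. Plan pays $530 − $530 = $0.
Claim 2 — $1,028: all of it applies to the deductible. Patient owes $1,028 (running OOP $1,558). Insurer: $1,028 − $1,028 = $0.
Claim 3 — $8,750: $1,517 to deductible, leaving $7,233; coinsurance $7,233 × 25% = $1,808.25. Patient pays $3,325.25; OOP now $4,883.25. Insurer: $8,750 − $3,325.25 = $5,424.75.
Claim 4 — $880: deductible already satisfied, so patient's share is 25% × $880 = $220. Cost to patient: $220. OOP to date $5,103.25. Plan pays $880 − $220 = $660.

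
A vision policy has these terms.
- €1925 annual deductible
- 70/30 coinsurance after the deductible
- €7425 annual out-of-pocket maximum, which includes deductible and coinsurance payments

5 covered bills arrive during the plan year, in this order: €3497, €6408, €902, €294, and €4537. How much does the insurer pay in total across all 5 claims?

#1 (€3497): €1925 finishes the deductible; €1572 goes to coinsurance; 30% of €1572 = €471.60. Member owes €2396.60 (running OOP €2396.60). Insurer: €3497 − €2396.60 = €1100.40.
#2 (€6408): deductible met; 30% of €6408 = €1922.40. Member pays €1922.40; OOP now €4319. Plan pays €6408 − €1922.40 = €4485.60.
#3 (€902): deductible met; 30% of €902 = €270.60. Member owes €270.60 (running OOP €4589.60). Plan pays €902 − €270.60 = €631.40.
#4 (€294): 30% coinsurance on €294 = €88.20. Member owes €88.20 (running OOP €4677.80). Insurer: €294 − €88.20 = €205.80.
#5 (€4537): 30% coinsurance on €4537 = €1361.10. Member pays €1361.10; OOP now €6038.90. Insurer: €4537 − €1361.10 = €3175.90.
Insurer total = bills − member's total = €15638 − €6038.90 = €9599.10.

€9599.10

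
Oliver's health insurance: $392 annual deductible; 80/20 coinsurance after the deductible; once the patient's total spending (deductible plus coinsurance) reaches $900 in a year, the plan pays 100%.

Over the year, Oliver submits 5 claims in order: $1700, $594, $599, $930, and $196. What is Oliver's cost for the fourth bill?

Claim 1 ($1700): $392 finishes the deductible; $1308 goes to coinsurance; patient's 20% is $261.60. Patient pays $653.60; OOP now $653.60.
Claim 2 ($594): deductible met; 20% of $594 = $118.80. Patient pays $118.80; OOP now $772.40.
Claim 3 ($599): deductible already satisfied, so patient's share is 20% × $599 = $119.80. Cost to patient: $119.80. OOP to date $892.20.
Claim 4 ($930): deductible met; 20% of $930 = $186. OOP would hit $1078.20 > $900, so the cap limits the patient to $900 − $892.20 = $7.80.

$7.80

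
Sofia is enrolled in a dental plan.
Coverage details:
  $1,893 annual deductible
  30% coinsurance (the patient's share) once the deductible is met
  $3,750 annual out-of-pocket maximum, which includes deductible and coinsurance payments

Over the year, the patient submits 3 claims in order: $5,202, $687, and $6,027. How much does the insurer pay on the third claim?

Claim 1 ($5,202): $1,893 to deductible, leaving $3,309; patient's 30% is $992.70. Patient owes $2,885.70 (running OOP $2,885.70). Plan pays $5,202 − $2,885.70 = $2,316.30.
Claim 2 ($687): deductible met; 30% of $687 = $206.10. Patient pays $206.10; OOP now $3,091.80. Insurer: $687 − $206.10 = $480.90.
Claim 3 ($6,027): 30% coinsurance on $6,027 = $1,808.10. OOP would hit $4,899.90 > $3,750, so the cap limits the patient to $3,750 − $3,091.80 = $658.20. Insurer: $6,027 − $658.20 = $5,368.80.

$5,368.80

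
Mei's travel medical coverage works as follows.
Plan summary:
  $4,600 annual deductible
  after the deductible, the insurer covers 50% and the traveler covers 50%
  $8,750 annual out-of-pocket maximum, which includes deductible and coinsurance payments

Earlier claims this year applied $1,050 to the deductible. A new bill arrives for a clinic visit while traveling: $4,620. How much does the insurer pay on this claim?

$535

Deductible still to meet: $4,600 − $1,050 = $3,550.
After the $3,550 deductible portion, $4,620 − $3,550 = $1,070 is subject to coinsurance.
Traveler's 50% share of $1,070 is $535.
That puts the traveler's cost at $3,550 + $535 = $4,085 before any cap.
Year-to-date out-of-pocket becomes $1,050 + $4,085 = $5,135, still under the $8,750 maximum, so no cap applies.
The insurer covers the remainder: $4,620 − $4,085 = $535.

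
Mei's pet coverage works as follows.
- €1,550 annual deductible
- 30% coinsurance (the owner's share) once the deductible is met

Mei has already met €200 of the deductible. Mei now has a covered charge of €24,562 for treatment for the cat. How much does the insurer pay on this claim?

€16,248.40

Deductible still to meet: €1,550 − €200 = €1,350.
The remaining €23,212 (= €24,562 − €1,350) moves to coinsurance.
Coinsurance: €23,212 × 30% = €6,963.60.
That puts the owner's cost at €1,350 + €6,963.60 = €8,313.60.
The insurer covers the remainder: €24,562 − €8,313.60 = €16,248.40.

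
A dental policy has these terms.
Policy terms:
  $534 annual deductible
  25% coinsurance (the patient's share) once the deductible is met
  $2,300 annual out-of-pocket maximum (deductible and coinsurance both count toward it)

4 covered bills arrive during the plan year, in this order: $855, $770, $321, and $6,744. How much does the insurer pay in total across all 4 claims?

Bill 1, $855: $534 finishes the deductible; $321 goes to coinsurance; coinsurance $321 × 25% = $80.25. Patient pays $614.25; OOP now $614.25. Plan pays $855 − $614.25 = $240.75.
Bill 2, $770: deductible already satisfied, so patient's share is 25% × $770 = $192.50. Patient owes $192.50 (running OOP $806.75). Insurer: $770 − $192.50 = $577.50.
Bill 3, $321: deductible already satisfied, so patient's share is 25% × $321 = $80.25. Cost to patient: $80.25. OOP to date $887. Plan pays $321 − $80.25 = $240.75.
Bill 4, $6,744: 25% coinsurance on $6,744 = $1,686. That would push OOP to $2,573, over the $2,300 cap, so patient pays $2,300 − $887 = $1,413. Insurer: $6,744 − $1,413 = $5,331.
Insurer total: $240.75 + $577.50 + $240.75 + $5,331 = $6,390.

$6,390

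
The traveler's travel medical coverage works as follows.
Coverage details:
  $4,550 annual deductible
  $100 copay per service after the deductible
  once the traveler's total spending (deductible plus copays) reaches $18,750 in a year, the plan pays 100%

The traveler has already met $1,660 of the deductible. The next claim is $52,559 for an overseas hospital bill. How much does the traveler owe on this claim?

$1,660 of the $4,550 deductible is already met, leaving $2,890.
That leaves $52,559 − $2,890 = $49,669 for the copay.
Copay on this service: $100.
Traveler responsibility before any cap: $2,890 + $100 = $2,990.
Cumulative spending $1,660 + $2,990 = $4,650 stays under the $18,750 maximum.

$2,990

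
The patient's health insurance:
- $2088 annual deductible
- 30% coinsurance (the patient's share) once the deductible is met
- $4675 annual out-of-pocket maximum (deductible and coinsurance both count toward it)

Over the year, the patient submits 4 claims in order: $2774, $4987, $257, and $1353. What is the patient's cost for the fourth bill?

$405.90

Claim 1 — $2774: $2088 to deductible, leaving $686; coinsurance $686 × 30% = $205.80. Patient owes $2293.80 (running OOP $2293.80).
Claim 2 — $4987: deductible already satisfied, so patient's share is 30% × $4987 = $1496.10. Patient pays $1496.10; OOP now $3789.90.
Claim 3 — $257: deductible already satisfied, so patient's share is 30% × $257 = $77.10. Patient owes $77.10 (running OOP $3867).
Claim 4 — $1353: deductible met; 30% of $1353 = $405.90. Patient pays $405.90; OOP now $4272.90.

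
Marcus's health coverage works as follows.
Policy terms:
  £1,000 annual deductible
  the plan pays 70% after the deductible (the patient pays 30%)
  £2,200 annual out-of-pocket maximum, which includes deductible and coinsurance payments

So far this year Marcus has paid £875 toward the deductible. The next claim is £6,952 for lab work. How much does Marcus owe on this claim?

£875 of the £1,000 deductible is already met, leaving £125.
The remaining £6,827 (= £6,952 − £125) moves to coinsurance.
30% of £6,827 = £2,048.10 falls to the patient.
So the patient owes £125 + £2,048.10 = £2,173.10 before any cap.
Year-to-date out-of-pocket would reach £875 + £2,173.10 = £3,048.10, above the £2,200 maximum, so the patient pays only £2,200 − £875 = £1,325.

£1,325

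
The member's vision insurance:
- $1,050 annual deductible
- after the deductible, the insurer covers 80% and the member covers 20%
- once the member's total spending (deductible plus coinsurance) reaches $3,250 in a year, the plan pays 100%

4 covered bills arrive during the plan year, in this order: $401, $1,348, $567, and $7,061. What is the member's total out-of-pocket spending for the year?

$2,715.40

Claim 1 — $401: fully absorbed by the deductible. Member pays $401; OOP now $401.
Claim 2 — $1,348: $649 to deductible, leaving $699; coinsurance $699 × 20% = $139.80. Member owes $788.80 (running OOP $1,189.80).
Claim 3 — $567: deductible already satisfied, so member's share is 20% × $567 = $113.40. Member pays $113.40; OOP now $1,303.20.
Claim 4 — $7,061: 20% coinsurance on $7,061 = $1,412.20. Member pays $1,412.20; OOP now $2,715.40.
Total paid by the member: $401 + $788.80 + $113.40 + $1,412.20 = $2,715.40.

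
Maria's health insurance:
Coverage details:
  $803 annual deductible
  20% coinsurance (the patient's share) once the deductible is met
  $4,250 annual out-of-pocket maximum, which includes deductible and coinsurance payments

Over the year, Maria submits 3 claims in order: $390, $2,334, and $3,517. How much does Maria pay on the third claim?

$703.40

#1 ($390): all of it applies to the deductible. Patient pays $390; OOP now $390.
#2 ($2,334): deductible takes $413, $1,921 remains; 20% of $1,921 = $384.20. Patient owes $797.20 (running OOP $1,187.20).
#3 ($3,517): deductible already satisfied, so patient's share is 20% × $3,517 = $703.40. Patient owes $703.40 (running OOP $1,890.60).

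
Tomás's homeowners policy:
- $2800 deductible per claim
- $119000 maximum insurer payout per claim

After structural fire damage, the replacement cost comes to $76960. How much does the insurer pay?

$74160

After the deductible, $76960 − $2800 = $74160 remains.
$74160 ≤ $119000, so the limit doesn't bind; insurer pays $74160.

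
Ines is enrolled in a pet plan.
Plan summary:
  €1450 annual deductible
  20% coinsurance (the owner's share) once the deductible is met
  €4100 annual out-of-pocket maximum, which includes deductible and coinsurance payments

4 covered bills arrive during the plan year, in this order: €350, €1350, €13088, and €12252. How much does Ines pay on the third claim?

€2600

Claim 1 — €350: entire amount goes to the deductible. Owner pays €350; OOP now €350.
Claim 2 — €1350: €1100 to deductible, leaving €250; coinsurance €250 × 20% = €50. Owner owes €1150 (running OOP €1500).
Claim 3 — €13088: deductible already satisfied, so owner's share is 20% × €13088 = €2617.60. That would push OOP to €4117.60, over the €4100 cap, so owner pays €4100 − €1500 = €2600.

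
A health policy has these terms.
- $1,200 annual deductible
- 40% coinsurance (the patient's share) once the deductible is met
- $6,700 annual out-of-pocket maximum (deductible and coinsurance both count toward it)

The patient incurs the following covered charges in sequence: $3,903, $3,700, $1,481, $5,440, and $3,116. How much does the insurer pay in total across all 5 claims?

#1 ($3,903): $1,200 finishes the deductible; $2,703 goes to coinsurance; 40% of $2,703 = $1,081.20. Cost to patient: $2,281.20. OOP to date $2,281.20. Plan pays $3,903 − $2,281.20 = $1,621.80.
#2 ($3,700): 40% coinsurance on $3,700 = $1,480. Patient owes $1,480 (running OOP $3,761.20). Plan pays $3,700 − $1,480 = $2,220.
#3 ($1,481): deductible met; 40% of $1,481 = $592.40. Cost to patient: $592.40. OOP to date $4,353.60. Insurer: $1,481 − $592.40 = $888.60.
#4 ($5,440): deductible met; 40% of $5,440 = $2,176. Patient owes $2,176 (running OOP $6,529.60). Plan pays $5,440 − $2,176 = $3,264.
#5 ($3,116): 40% coinsurance on $3,116 = $1,246.40. Adding that to $6,529.60 gives $7,776, past the $6,700 cap; patient pays only $6,700 − $6,529.60 = $170.40. Plan pays $3,116 − $170.40 = $2,945.60.
Insurer total: $1,621.80 + $2,220 + $888.60 + $3,264 + $2,945.60 = $10,940.

$10,940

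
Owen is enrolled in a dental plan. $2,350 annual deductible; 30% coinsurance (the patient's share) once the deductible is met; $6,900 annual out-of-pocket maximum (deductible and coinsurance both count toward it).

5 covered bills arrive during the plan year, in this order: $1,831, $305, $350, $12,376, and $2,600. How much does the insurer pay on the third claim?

$95.20

Bill 1, $1,831: fully absorbed by the deductible. Patient owes $1,831 (running OOP $1,831). Plan pays $1,831 − $1,831 = $0.
Bill 2, $305: fully absorbed by the deductible. Patient pays $305; OOP now $2,136. Insurer: $305 − $305 = $0.
Bill 3, $350: $214 finishes the deductible; $136 goes to coinsurance; coinsurance $136 × 30% = $40.80. Patient owes $254.80 (running OOP $2,390.80). Insurer: $350 − $254.80 = $95.20.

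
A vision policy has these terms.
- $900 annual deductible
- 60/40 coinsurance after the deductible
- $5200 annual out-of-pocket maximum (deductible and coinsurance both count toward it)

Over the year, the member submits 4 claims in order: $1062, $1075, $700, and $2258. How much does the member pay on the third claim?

$280

Claim 1 ($1062): $900 to deductible, leaving $162; 40% of $162 = $64.80. Member pays $964.80; OOP now $964.80.
Claim 2 ($1075): deductible met; 40% of $1075 = $430. Cost to member: $430. OOP to date $1394.80.
Claim 3 ($700): 40% coinsurance on $700 = $280. Cost to member: $280. OOP to date $1674.80.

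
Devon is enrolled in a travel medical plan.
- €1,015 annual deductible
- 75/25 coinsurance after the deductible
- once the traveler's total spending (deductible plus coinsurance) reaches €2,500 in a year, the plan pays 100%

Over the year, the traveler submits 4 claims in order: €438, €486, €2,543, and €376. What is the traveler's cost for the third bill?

Claim 1 — €438: all of it applies to the deductible. Traveler owes €438 (running OOP €438).
Claim 2 — €486: all of it applies to the deductible. Traveler pays €486; OOP now €924.
Claim 3 — €2,543: €91 to deductible, leaving €2,452; 25% of €2,452 = €613. Traveler owes €704 (running OOP €1,628).

€704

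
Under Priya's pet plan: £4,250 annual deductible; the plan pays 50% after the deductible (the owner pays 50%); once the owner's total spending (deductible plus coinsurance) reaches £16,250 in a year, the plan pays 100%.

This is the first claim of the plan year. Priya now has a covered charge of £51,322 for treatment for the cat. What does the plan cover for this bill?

Deductible not yet touched, so the first £4,250 of the bill goes to the deductible.
After the £4,250 deductible portion, £51,322 − £4,250 = £47,072 is subject to coinsurance.
50% of £47,072 = £23,536 falls to the owner.
That puts the owner's cost at £4,250 + £23,536 = £27,786 before any cap.
Year-to-date out-of-pocket would reach £0 + £27,786 = £27,786, above the £16,250 maximum, so the owner pays only £16,250 − £0 = £16,250.
Insurer pays the balance: £51,322 − £16,250 = £35,072.

£35,072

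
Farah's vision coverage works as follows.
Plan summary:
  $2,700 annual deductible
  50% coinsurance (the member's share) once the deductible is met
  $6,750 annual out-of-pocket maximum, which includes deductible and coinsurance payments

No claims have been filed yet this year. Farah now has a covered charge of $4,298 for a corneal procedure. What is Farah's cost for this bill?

Deductible not yet touched, so the first $2,700 of the bill goes to the deductible.
That leaves $4,298 − $2,700 = $1,598 for coinsurance.
Member's 50% share of $1,598 is $799.
Member responsibility before any cap: $2,700 + $799 = $3,499.
Year-to-date out-of-pocket becomes $0 + $3,499 = $3,499, still under the $6,750 maximum, so no cap applies.

$3,499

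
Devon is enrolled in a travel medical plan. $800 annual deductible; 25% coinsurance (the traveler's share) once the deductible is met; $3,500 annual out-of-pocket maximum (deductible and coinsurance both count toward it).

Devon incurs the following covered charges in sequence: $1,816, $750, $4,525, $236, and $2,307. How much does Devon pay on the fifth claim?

$576.75

Bill 1, $1,816: $800 to deductible, leaving $1,016; 25% of $1,016 = $254. Traveler pays $1,054; OOP now $1,054.
Bill 2, $750: 25% coinsurance on $750 = $187.50. Traveler owes $187.50 (running OOP $1,241.50).
Bill 3, $4,525: 25% coinsurance on $4,525 = $1,131.25. Traveler pays $1,131.25; OOP now $2,372.75.
Bill 4, $236: deductible met; 25% of $236 = $59. Traveler pays $59; OOP now $2,431.75.
Bill 5, $2,307: deductible already satisfied, so traveler's share is 25% × $2,307 = $576.75. Traveler pays $576.75; OOP now $3,008.50.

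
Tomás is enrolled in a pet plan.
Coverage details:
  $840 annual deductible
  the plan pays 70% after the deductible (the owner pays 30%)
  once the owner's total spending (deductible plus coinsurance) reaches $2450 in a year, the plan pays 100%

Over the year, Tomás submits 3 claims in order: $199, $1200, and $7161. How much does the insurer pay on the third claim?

$5718.70

#1 ($199): fully absorbed by the deductible. Cost to owner: $199. OOP to date $199. Insurer: $199 − $199 = $0.
#2 ($1200): deductible takes $641, $559 remains; coinsurance $559 × 30% = $167.70. Owner pays $808.70; OOP now $1007.70. Plan pays $1200 − $808.70 = $391.30.
#3 ($7161): deductible met; 30% of $7161 = $2148.30. That would push OOP to $3156, over the $2450 cap, so owner pays $2450 − $1007.70 = $1442.30. Insurer: $7161 − $1442.30 = $5718.70.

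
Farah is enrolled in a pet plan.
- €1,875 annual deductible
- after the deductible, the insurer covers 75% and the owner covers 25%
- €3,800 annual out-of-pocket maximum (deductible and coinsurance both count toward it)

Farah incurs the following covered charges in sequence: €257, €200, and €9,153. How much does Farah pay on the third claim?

#1 (€257): all of it applies to the deductible. Owner pays €257; OOP now €257.
#2 (€200): all of it applies to the deductible. Owner owes €200 (running OOP €457).
#3 (€9,153): €1,418 finishes the deductible; €7,735 goes to coinsurance; coinsurance €7,735 × 25% = €1,933.75. Deductible plus coinsurance: €1,418 + €1,933.75 = €3,351.75. That would push OOP to €3,808.75, over the €3,800 cap, so owner pays €3,800 − €457 = €3,343.

€3,343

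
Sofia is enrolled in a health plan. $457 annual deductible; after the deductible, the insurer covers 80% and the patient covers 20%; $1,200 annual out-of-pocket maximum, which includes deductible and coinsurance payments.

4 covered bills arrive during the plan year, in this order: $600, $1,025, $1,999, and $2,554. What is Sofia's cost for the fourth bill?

Bill 1, $600: deductible takes $457, $143 remains; patient's 20% is $28.60. Patient pays $485.60; OOP now $485.60.
Bill 2, $1,025: deductible met; 20% of $1,025 = $205. Cost to patient: $205. OOP to date $690.60.
Bill 3, $1,999: 20% coinsurance on $1,999 = $399.80. Patient owes $399.80 (running OOP $1,090.40).
Bill 4, $2,554: deductible already satisfied, so patient's share is 20% × $2,554 = $510.80. OOP would hit $1,601.20 > $1,200, so the cap limits the patient to $1,200 − $1,090.40 = $109.60.

$109.60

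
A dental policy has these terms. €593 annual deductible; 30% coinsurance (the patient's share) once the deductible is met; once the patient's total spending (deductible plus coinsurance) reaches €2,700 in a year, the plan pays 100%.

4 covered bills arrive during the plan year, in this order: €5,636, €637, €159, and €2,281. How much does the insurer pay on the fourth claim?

€1,925.70

Claim 1 — €5,636: €593 to deductible, leaving €5,043; coinsurance €5,043 × 30% = €1,512.90. Cost to patient: €2,105.90. OOP to date €2,105.90. Plan pays €5,636 − €2,105.90 = €3,530.10.
Claim 2 — €637: 30% coinsurance on €637 = €191.10. Patient owes €191.10 (running OOP €2,297). Plan pays €637 − €191.10 = €445.90.
Claim 3 — €159: 30% coinsurance on €159 = €47.70. Cost to patient: €47.70. OOP to date €2,344.70. Insurer: €159 − €47.70 = €111.30.
Claim 4 — €2,281: deductible already satisfied, so patient's share is 30% × €2,281 = €684.30. Adding that to €2,344.70 gives €3,029, past the €2,700 cap; patient pays only €2,700 − €2,344.70 = €355.30. Plan pays €2,281 − €355.30 = €1,925.70.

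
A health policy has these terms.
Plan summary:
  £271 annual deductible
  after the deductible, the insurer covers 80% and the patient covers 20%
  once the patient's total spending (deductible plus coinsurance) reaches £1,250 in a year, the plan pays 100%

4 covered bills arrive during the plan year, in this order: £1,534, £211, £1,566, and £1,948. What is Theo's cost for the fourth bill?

£371

Bill 1, £1,534: £271 finishes the deductible; £1,263 goes to coinsurance; 20% of £1,263 = £252.60. Cost to patient: £523.60. OOP to date £523.60.
Bill 2, £211: deductible already satisfied, so patient's share is 20% × £211 = £42.20. Patient pays £42.20; OOP now £565.80.
Bill 3, £1,566: 20% coinsurance on £1,566 = £313.20. Patient owes £313.20 (running OOP £879).
Bill 4, £1,948: 20% coinsurance on £1,948 = £389.60. Adding that to £879 gives £1,268.60, past the £1,250 cap; patient pays only £1,250 − £879 = £371.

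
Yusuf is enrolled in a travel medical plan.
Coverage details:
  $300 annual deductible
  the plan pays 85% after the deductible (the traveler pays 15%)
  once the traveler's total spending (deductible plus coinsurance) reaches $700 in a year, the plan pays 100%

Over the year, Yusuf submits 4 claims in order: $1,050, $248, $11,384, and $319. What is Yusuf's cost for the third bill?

$250.30

Bill 1, $1,050: $300 to deductible, leaving $750; coinsurance $750 × 15% = $112.50. Cost to traveler: $412.50. OOP to date $412.50.
Bill 2, $248: deductible already satisfied, so traveler's share is 15% × $248 = $37.20. Cost to traveler: $37.20. OOP to date $449.70.
Bill 3, $11,384: deductible already satisfied, so traveler's share is 15% × $11,384 = $1,707.60. Adding that to $449.70 gives $2,157.30, past the $700 cap; traveler pays only $700 − $449.70 = $250.30.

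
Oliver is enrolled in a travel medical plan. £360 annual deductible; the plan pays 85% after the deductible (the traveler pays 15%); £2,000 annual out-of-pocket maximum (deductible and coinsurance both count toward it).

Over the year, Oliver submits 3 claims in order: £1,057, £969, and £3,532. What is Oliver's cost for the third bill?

Claim 1 (£1,057): £360 finishes the deductible; £697 goes to coinsurance; traveler's 15% is £104.55. Cost to traveler: £464.55. OOP to date £464.55.
Claim 2 (£969): deductible already satisfied, so traveler's share is 15% × £969 = £145.35. Cost to traveler: £145.35. OOP to date £609.90.
Claim 3 (£3,532): deductible already satisfied, so traveler's share is 15% × £3,532 = £529.80. Traveler owes £529.80 (running OOP £1,139.70).

£529.80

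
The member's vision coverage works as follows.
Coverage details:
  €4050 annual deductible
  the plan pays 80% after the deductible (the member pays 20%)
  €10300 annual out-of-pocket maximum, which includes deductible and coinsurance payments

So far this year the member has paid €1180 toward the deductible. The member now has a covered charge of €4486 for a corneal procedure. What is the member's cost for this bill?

Deductible still to meet: €4050 − €1180 = €2870.
That leaves €4486 − €2870 = €1616 for coinsurance.
20% of €1616 = €323.20 falls to the member.
Member responsibility before any cap: €2870 + €323.20 = €3193.20.
Year-to-date out-of-pocket becomes €1180 + €3193.20 = €4373.20, still under the €10300 maximum, so no cap applies.

€3193.20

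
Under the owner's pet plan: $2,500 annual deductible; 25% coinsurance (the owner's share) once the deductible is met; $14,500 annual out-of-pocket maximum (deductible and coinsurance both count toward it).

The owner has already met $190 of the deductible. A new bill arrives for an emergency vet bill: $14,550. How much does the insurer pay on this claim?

$9,180

Deductible still to meet: $2,500 − $190 = $2,310.
The remaining $12,240 (= $14,550 − $2,310) moves to coinsurance.
Owner's 25% share of $12,240 is $3,060.
That puts the owner's cost at $2,310 + $3,060 = $5,370 before any cap.
Total out-of-pocket so far would be $190 + $5,370 = $5,560, below the $14,500 cap — no reduction.
The plan picks up $14,550 − $5,370 = $9,180.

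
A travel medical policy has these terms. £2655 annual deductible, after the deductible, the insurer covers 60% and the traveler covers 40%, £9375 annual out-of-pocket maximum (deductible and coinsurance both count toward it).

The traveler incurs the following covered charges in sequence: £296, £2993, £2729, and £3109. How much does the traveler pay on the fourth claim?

#1 (£296): fully absorbed by the deductible. Cost to traveler: £296. OOP to date £296.
#2 (£2993): deductible takes £2359, £634 remains; traveler's 40% is £253.60. Traveler pays £2612.60; OOP now £2908.60.
#3 (£2729): 40% coinsurance on £2729 = £1091.60. Traveler owes £1091.60 (running OOP £4000.20).
#4 (£3109): deductible already satisfied, so traveler's share is 40% × £3109 = £1243.60. Traveler owes £1243.60 (running OOP £5243.80).

£1243.60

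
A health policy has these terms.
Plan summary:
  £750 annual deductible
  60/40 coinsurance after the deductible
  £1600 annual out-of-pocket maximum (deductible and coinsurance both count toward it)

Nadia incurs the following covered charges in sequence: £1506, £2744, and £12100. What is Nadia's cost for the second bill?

#1 (£1506): deductible takes £750, £756 remains; coinsurance £756 × 40% = £302.40. Patient owes £1052.40 (running OOP £1052.40).
#2 (£2744): deductible already satisfied, so patient's share is 40% × £2744 = £1097.60. That would push OOP to £2150, over the £1600 cap, so patient pays £1600 − £1052.40 = £547.60.

£547.60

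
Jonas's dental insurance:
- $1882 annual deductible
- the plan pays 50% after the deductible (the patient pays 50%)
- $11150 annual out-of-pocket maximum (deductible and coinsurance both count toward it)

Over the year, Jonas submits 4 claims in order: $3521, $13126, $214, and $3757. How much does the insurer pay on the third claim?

$107

Claim 1 — $3521: $1882 to deductible, leaving $1639; coinsurance $1639 × 50% = $819.50. Cost to patient: $2701.50. OOP to date $2701.50. Insurer: $3521 − $2701.50 = $819.50.
Claim 2 — $13126: 50% coinsurance on $13126 = $6563. Patient pays $6563; OOP now $9264.50. Plan pays $13126 − $6563 = $6563.
Claim 3 — $214: deductible already satisfied, so patient's share is 50% × $214 = $107. Patient pays $107; OOP now $9371.50. Plan pays $214 − $107 = $107.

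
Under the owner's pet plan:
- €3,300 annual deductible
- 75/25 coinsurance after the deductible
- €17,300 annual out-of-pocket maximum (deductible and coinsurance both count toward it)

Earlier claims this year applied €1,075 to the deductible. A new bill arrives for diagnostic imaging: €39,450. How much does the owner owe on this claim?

€11,531.25

€1,075 of the €3,300 deductible is already met, leaving €2,225.
That leaves €39,450 − €2,225 = €37,225 for coinsurance.
25% of €37,225 = €9,306.25 falls to the owner.
Owner responsibility before any cap: €2,225 + €9,306.25 = €11,531.25.
Cumulative spending €1,075 + €11,531.25 = €12,606.25 stays under the €17,300 maximum.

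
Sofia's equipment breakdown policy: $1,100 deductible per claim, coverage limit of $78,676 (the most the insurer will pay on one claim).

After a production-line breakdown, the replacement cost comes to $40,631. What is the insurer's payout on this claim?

Subtract the deductible: $40,631 − $1,100 = $39,531.
That's under the $78,676 cap, so the insurer reimburses the full $39,531.

$39,531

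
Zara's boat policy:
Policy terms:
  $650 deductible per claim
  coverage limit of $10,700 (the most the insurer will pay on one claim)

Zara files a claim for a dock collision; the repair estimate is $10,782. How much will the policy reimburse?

Less the $650 deductible: $10,782 − $650 = $10,132.
$10,132 ≤ $10,700, so the limit doesn't bind; insurer pays $10,132.

$10,132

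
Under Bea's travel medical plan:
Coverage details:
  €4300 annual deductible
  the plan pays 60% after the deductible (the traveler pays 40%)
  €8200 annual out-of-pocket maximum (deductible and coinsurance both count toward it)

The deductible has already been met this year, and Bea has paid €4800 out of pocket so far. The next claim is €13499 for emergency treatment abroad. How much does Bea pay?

With the deductible met, the entire €13499 is subject to coinsurance.
Traveler's 40% share of €13499 is €5399.60.
Adding €5399.60 to the €4800 already spent would give €10199.60, which exceeds the €8200 cap; the traveler pays just €8200 − €4800 = €3400.

€3400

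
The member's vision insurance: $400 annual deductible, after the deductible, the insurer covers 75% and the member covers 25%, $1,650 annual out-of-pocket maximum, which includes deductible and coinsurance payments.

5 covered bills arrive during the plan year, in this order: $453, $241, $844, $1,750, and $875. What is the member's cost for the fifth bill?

Claim 1 ($453): $400 to deductible, leaving $53; member's 25% is $13.25. Cost to member: $413.25. OOP to date $413.25.
Claim 2 ($241): 25% coinsurance on $241 = $60.25. Member owes $60.25 (running OOP $473.50).
Claim 3 ($844): 25% coinsurance on $844 = $211. Cost to member: $211. OOP to date $684.50.
Claim 4 ($1,750): deductible met; 25% of $1,750 = $437.50. Member owes $437.50 (running OOP $1,122).
Claim 5 ($875): 25% coinsurance on $875 = $218.75. Member owes $218.75 (running OOP $1,340.75).

$218.75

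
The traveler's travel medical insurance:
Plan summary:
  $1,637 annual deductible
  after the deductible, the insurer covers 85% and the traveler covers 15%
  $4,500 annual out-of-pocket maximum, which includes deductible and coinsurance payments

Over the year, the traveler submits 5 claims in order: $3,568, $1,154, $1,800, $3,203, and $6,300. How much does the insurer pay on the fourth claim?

$2,722.55

Bill 1, $3,568: $1,637 to deductible, leaving $1,931; 15% of $1,931 = $289.65. Traveler pays $1,926.65; OOP now $1,926.65. Insurer: $3,568 − $1,926.65 = $1,641.35.
Bill 2, $1,154: deductible already satisfied, so traveler's share is 15% × $1,154 = $173.10. Traveler pays $173.10; OOP now $2,099.75. Plan pays $1,154 − $173.10 = $980.90.
Bill 3, $1,800: deductible already satisfied, so traveler's share is 15% × $1,800 = $270. Traveler pays $270; OOP now $2,369.75. Plan pays $1,800 − $270 = $1,530.
Bill 4, $3,203: 15% coinsurance on $3,203 = $480.45. Traveler owes $480.45 (running OOP $2,850.20). Insurer: $3,203 − $480.45 = $2,722.55.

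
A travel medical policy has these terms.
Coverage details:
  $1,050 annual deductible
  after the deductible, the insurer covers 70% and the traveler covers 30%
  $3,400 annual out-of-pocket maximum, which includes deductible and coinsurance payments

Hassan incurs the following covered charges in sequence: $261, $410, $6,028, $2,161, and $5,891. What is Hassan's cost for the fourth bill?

$648.30

#1 ($261): entire amount goes to the deductible. Traveler pays $261; OOP now $261.
#2 ($410): all of it applies to the deductible. Cost to traveler: $410. OOP to date $671.
#3 ($6,028): deductible takes $379, $5,649 remains; traveler's 30% is $1,694.70. Traveler owes $2,073.70 (running OOP $2,744.70).
#4 ($2,161): deductible met; 30% of $2,161 = $648.30. Cost to traveler: $648.30. OOP to date $3,393.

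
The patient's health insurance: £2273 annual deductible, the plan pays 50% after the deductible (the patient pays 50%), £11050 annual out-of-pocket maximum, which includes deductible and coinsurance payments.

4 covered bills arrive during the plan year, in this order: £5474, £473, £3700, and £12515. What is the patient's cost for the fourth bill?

Claim 1 (£5474): £2273 finishes the deductible; £3201 goes to coinsurance; coinsurance £3201 × 50% = £1600.50. Cost to patient: £3873.50. OOP to date £3873.50.
Claim 2 (£473): deductible met; 50% of £473 = £236.50. Patient pays £236.50; OOP now £4110.
Claim 3 (£3700): deductible already satisfied, so patient's share is 50% × £3700 = £1850. Patient pays £1850; OOP now £5960.
Claim 4 (£12515): deductible met; 50% of £12515 = £6257.50. That would push OOP to £12217.50, over the £11050 cap, so patient pays £11050 − £5960 = £5090.

£5090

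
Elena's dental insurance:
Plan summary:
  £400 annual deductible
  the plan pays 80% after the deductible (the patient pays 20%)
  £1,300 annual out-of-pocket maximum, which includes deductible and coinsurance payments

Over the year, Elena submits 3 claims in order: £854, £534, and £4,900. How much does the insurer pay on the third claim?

Claim 1 (£854): deductible takes £400, £454 remains; 20% of £454 = £90.80. Patient pays £490.80; OOP now £490.80. Plan pays £854 − £490.80 = £363.20.
Claim 2 (£534): deductible already satisfied, so patient's share is 20% × £534 = £106.80. Patient pays £106.80; OOP now £597.60. Plan pays £534 − £106.80 = £427.20.
Claim 3 (£4,900): deductible already satisfied, so patient's share is 20% × £4,900 = £980. That would push OOP to £1,577.60, over the £1,300 cap, so patient pays £1,300 − £597.60 = £702.40. Plan pays £4,900 − £702.40 = £4,197.60.

£4,197.60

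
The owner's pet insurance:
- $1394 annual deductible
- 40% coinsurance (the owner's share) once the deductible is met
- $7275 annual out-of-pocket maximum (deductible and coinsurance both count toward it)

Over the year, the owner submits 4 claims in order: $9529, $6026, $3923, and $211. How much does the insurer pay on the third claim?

$3706.40

#1 ($9529): $1394 to deductible, leaving $8135; coinsurance $8135 × 40% = $3254. Owner pays $4648; OOP now $4648. Plan pays $9529 − $4648 = $4881.
#2 ($6026): 40% coinsurance on $6026 = $2410.40. Cost to owner: $2410.40. OOP to date $7058.40. Plan pays $6026 − $2410.40 = $3615.60.
#3 ($3923): deductible already satisfied, so owner's share is 40% × $3923 = $1569.20. That would push OOP to $8627.60, over the $7275 cap, so owner pays $7275 − $7058.40 = $216.60. Plan pays $3923 − $216.60 = $3706.40.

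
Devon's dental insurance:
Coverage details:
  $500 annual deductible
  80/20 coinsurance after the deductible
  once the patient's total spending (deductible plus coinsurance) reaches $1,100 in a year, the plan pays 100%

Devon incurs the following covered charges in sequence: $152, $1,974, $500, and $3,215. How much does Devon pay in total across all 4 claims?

$1,100

Claim 1 ($152): entire amount goes to the deductible. Patient owes $152 (running OOP $152).
Claim 2 ($1,974): deductible takes $348, $1,626 remains; patient's 20% is $325.20. Patient owes $673.20 (running OOP $825.20).
Claim 3 ($500): deductible met; 20% of $500 = $100. Cost to patient: $100. OOP to date $925.20.
Claim 4 ($3,215): deductible already satisfied, so patient's share is 20% × $3,215 = $643. Adding that to $925.20 gives $1,568.20, past the $1,100 cap; patient pays only $1,100 − $925.20 = $174.80.
Total paid by the patient: $152 + $673.20 + $100 + $174.80 = $1,100.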